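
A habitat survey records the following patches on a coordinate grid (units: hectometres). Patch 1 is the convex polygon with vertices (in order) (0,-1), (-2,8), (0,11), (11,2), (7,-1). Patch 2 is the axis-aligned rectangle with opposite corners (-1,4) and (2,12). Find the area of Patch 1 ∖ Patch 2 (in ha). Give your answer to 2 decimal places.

69.89

|Patch 1| = 88.5, |Patch 1∩Patch 2| = 18.6136.
|Patch 1 ∖ Patch 2| = |Patch 1| − |Patch 1∩Patch 2| = 88.5 − 18.6136 = 69.89.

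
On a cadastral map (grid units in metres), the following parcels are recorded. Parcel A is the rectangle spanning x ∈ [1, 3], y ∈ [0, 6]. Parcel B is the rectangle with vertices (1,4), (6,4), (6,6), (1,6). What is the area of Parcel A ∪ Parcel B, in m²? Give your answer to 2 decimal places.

By inclusion–exclusion:
Individual areas: |Parcel A| = 12, |Parcel B| = 10.
|Parcel A∩Parcel B|: x∈[1,3], y∈[4,6] → 2·2 = 4.
|Parcel A ∪ Parcel B| = 22 − 4 = 18.00.

18.00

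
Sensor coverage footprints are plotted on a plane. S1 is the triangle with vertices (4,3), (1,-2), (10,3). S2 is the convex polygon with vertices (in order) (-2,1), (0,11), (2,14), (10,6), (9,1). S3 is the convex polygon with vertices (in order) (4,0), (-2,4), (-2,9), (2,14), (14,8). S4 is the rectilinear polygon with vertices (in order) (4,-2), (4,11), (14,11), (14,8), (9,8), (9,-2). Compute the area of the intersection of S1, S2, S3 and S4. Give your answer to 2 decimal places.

The intersection is the polygon with vertices (5.25,1), (4,1), (4,3), (7.75,3).
By the shoelace formula its area is 5.00.

5.00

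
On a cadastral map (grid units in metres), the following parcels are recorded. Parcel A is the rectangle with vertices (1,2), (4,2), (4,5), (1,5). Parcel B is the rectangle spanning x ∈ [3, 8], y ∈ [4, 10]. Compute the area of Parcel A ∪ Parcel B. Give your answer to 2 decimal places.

By inclusion–exclusion:
Individual areas: |Parcel A| = 9, |Parcel B| = 30.
|Parcel A∩Parcel B|: x∈[3,4], y∈[4,5] → 1·1 = 1.
|Parcel A ∪ Parcel B| = 39 − 1 = 38.00.

38.00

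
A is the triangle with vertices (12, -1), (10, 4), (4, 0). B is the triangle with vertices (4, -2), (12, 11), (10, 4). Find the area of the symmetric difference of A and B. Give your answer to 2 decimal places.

27.44

|A| = 19, |B| = 15, |A∩B| = 3.2781.
|A △ B| = |A| + |B| − 2·|A∩B| = 19 + 15 − 6.5562 = 27.44.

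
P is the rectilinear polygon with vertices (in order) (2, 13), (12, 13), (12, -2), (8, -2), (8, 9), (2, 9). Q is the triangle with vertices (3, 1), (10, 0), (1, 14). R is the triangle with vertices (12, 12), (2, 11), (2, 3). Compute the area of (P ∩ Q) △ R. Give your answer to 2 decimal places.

40.27

|P ∩ Q| = 6.6389.
|(P ∩ Q) ∩ R| = 3.1834.
|(P ∩ Q) △ R| = 6.6389 + 40 − 6.3667 = 40.27.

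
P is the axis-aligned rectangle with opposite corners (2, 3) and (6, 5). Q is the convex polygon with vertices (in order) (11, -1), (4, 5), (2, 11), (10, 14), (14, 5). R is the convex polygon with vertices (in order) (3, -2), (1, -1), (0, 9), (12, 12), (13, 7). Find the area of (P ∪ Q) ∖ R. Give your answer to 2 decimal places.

40.18

|P ∪ Q| = 108.2857.
|(P ∪ Q) ∩ R| = 68.1073.
|(P ∪ Q) ∖ R| = 108.2857 − 68.1073 = 40.18.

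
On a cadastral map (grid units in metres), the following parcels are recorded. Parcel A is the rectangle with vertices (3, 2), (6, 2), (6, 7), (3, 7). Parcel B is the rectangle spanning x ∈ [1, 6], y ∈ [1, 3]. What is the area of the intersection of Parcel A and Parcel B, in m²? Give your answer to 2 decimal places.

3.00

|Parcel A∩Parcel B|: x∈[3,6], y∈[2,3] → 3·1 = 3.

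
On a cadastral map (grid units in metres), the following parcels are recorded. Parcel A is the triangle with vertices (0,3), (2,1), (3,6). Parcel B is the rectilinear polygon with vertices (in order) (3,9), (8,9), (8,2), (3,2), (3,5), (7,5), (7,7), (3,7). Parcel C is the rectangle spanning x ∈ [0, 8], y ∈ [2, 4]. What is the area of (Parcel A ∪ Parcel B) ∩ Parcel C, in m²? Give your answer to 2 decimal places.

13.80

|Parcel A ∪ Parcel B| = 33.
|(Parcel A ∪ Parcel B) ∩ Parcel C| = 13.80.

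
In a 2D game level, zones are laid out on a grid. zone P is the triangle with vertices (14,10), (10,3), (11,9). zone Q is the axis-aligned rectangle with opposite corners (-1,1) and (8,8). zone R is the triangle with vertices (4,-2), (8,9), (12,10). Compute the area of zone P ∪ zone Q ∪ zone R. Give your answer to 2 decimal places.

82.91

By inclusion–exclusion:
Individual areas: |zone P| = 8.5, |zone Q| = 63, |zone R| = 20.
|zone P∩zone Q| = 0.
|zone P∩zone R| = 0.1349.
|zone Q∩zone R| = 8.4545.
|zone P∩zone Q∩zone R| = 0.
|zone P ∪ zone Q ∪ zone R| = 91.5 − 8.5895 + 0 = 82.91.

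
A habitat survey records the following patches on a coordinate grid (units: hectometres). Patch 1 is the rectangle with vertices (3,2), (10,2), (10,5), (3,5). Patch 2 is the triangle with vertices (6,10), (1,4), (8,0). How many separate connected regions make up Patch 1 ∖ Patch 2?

2

Patch 1 ∖ Patch 2 splits into 2 disjoint pieces (area 8.1, area 0.6429).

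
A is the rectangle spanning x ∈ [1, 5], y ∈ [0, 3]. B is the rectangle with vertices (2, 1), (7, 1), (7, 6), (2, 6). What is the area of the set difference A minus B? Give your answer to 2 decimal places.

6.00

|A∩B|: x∈[2,5], y∈[1,3] → 3·2 = 6.
|A| = 12.
|A ∖ B| = |A| − |A∩B| = 12 − 6 = 6.00.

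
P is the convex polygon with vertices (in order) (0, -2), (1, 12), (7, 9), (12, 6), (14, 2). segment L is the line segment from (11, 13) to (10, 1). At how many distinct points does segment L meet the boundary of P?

1

The segment meets the boundary at (10.492,6.905).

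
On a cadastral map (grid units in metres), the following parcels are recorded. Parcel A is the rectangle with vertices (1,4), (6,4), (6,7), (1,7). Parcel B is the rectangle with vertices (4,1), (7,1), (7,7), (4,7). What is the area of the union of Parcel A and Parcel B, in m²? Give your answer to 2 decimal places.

By inclusion–exclusion:
Individual areas: |Parcel A| = 15, |Parcel B| = 18.
|Parcel A∩Parcel B|: x∈[4,6], y∈[4,7] → 2·3 = 6.
|Parcel A ∪ Parcel B| = 33 − 6 = 27.00.

27.00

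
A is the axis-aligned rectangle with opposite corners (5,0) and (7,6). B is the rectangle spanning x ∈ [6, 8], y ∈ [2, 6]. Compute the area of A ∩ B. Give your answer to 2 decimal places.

4.00

|A∩B|: x∈[6,7], y∈[2,6] → 1·4 = 4.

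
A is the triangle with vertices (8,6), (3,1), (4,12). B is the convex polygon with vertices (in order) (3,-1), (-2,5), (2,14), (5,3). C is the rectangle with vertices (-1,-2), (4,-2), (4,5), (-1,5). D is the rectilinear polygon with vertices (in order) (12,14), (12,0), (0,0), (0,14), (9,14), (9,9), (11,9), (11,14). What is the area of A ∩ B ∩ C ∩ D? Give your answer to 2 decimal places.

2.77

The intersection is the polygon with vertices (4,5), (4,2), (3,1), (3.364,5).
By the shoelace formula its area is 2.77.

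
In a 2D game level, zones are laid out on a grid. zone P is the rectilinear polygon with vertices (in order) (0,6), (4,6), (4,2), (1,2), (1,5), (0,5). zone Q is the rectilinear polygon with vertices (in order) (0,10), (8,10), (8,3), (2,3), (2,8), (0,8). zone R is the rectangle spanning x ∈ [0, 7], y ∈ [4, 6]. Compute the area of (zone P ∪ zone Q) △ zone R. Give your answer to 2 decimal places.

41.00

|zone P ∪ zone Q| = 53.
|(zone P ∪ zone Q) ∩ zone R| = 13.
|(zone P ∪ zone Q) △ zone R| = 53 + 14 − 26 = 41.00.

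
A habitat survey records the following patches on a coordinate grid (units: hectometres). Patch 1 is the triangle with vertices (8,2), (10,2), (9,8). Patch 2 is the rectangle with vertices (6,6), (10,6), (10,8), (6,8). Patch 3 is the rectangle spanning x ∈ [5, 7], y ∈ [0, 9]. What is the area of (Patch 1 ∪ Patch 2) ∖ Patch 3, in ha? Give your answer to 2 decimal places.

11.33

|Patch 1 ∪ Patch 2| = 13.3333.
|(Patch 1 ∪ Patch 2) ∩ Patch 3| = 2.
|(Patch 1 ∪ Patch 2) ∖ Patch 3| = 13.3333 − 2 = 11.33.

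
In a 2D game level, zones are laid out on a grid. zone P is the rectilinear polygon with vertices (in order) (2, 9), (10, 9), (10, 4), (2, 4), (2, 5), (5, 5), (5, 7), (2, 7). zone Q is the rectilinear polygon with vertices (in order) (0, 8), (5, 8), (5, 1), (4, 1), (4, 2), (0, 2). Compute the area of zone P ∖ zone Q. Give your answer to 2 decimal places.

28.00

|zone P| = 34, |zone P∩zone Q| = 6.
|zone P ∖ zone Q| = |zone P| − |zone P∩zone Q| = 34 − 6 = 28.00.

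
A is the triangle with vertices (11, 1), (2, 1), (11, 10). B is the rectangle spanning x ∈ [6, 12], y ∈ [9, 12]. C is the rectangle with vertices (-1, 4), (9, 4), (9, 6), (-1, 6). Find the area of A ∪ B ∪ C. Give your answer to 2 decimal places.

By inclusion–exclusion:
Individual areas: |A| = 40.5, |B| = 18, |C| = 20.
|A∩B| = 0.5.
|A∩C| = 6.
|B∩C| = 0 (no overlap).
|A∩B∩C| = 0.
|A ∪ B ∪ C| = 78.5 − 6.5 + 0 = 72.00.

72.00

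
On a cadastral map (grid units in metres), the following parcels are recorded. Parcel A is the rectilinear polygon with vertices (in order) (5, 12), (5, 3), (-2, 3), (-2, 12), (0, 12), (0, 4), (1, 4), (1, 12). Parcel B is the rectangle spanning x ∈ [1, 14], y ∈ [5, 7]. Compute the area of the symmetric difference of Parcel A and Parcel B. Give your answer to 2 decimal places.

65.00

|Parcel A| = 55, |Parcel B| = 26, |Parcel A∩Parcel B| = 8.
|Parcel A △ Parcel B| = |Parcel A| + |Parcel B| − 2·|Parcel A∩Parcel B| = 55 + 26 − 16 = 65.00.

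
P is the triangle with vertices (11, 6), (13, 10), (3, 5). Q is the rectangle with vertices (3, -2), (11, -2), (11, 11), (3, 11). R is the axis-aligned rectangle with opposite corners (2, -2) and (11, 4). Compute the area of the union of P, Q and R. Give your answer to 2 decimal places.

113.00

By inclusion–exclusion:
Individual areas: |P| = 15, |Q| = 104, |R| = 54.
|P∩Q| = 12.
|P∩R| = 0.
|Q∩R|: x∈[3,11], y∈[-2,4] → 8·6 = 48.
|P∩Q∩R| = 0.
|P ∪ Q ∪ R| = 173 − 60 + 0 = 113.00.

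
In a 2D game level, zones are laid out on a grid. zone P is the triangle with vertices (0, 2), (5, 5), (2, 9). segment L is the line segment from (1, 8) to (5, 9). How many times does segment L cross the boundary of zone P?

2

The segment meets the boundary at (1.769,8.192), (2.474,8.368).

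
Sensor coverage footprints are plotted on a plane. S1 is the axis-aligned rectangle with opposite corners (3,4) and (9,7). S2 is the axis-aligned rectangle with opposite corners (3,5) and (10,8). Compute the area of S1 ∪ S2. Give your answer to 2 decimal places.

By inclusion–exclusion:
Individual areas: |S1| = 18, |S2| = 21.
|S1∩S2|: x∈[3,9], y∈[5,7] → 6·2 = 12.
|S1 ∪ S2| = 39 − 12 = 27.00.

27.00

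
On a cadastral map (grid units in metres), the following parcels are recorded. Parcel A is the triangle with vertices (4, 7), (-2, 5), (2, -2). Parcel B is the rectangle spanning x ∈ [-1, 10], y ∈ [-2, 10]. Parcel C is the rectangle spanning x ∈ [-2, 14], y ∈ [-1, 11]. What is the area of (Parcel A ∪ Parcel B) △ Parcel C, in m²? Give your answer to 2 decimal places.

80.96

|Parcel A ∪ Parcel B| = 133.0417.
|(Parcel A ∪ Parcel B) ∩ Parcel C| = 122.0417.
|(Parcel A ∪ Parcel B) △ Parcel C| = 133.0417 + 192 − 244.0833 = 80.96.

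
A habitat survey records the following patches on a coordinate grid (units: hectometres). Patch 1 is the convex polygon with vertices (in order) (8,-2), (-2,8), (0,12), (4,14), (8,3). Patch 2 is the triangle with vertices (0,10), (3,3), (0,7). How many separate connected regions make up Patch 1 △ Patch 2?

Patch 1 △ Patch 2 is a single connected region.

1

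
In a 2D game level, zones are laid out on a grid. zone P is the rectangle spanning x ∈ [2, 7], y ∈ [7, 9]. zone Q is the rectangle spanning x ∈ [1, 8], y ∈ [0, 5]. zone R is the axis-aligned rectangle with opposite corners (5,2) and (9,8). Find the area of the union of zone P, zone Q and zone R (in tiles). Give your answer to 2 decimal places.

By inclusion–exclusion:
Individual areas: |zone P| = 10, |zone Q| = 35, |zone R| = 24.
|zone P∩zone Q| = 0 (no overlap).
|zone P∩zone R|: x∈[5,7], y∈[7,8] → 2·1 = 2.
|zone Q∩zone R|: x∈[5,8], y∈[2,5] → 3·3 = 9.
|zone P∩zone Q∩zone R| = 0.
|zone P ∪ zone Q ∪ zone R| = 69 − 11 + 0 = 58.00.

58.00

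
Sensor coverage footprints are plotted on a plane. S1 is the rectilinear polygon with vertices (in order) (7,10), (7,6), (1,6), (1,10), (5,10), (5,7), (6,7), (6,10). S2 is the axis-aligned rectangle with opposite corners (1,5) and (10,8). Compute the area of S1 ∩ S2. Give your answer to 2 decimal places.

The intersection is the polygon with vertices (7,6), (1,6), (1,8), (5,8), (5,7), (6,7), (6,8), (7,8).
By the shoelace formula its area is 11.00.

11.00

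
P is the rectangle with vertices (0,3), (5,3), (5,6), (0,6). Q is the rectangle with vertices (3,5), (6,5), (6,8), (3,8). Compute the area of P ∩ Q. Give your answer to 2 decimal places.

2.00

|P∩Q|: x∈[3,5], y∈[5,6] → 2·1 = 2.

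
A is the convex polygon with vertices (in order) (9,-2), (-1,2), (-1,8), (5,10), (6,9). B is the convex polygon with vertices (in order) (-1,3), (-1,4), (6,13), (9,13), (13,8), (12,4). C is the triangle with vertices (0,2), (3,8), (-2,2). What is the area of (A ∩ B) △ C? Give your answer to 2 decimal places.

|A ∩ B| = 36.1993.
|(A ∩ B) ∩ C| = 4.06.
|(A ∩ B) △ C| = 36.1993 + 6 − 8.12 = 34.08.

34.08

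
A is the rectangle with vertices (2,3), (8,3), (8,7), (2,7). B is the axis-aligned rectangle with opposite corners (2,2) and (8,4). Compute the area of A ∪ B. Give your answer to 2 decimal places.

By inclusion–exclusion:
Individual areas: |A| = 24, |B| = 12.
|A∩B|: x∈[2,8], y∈[3,4] → 6·1 = 6.
|A ∪ B| = 36 − 6 = 30.00.

30.00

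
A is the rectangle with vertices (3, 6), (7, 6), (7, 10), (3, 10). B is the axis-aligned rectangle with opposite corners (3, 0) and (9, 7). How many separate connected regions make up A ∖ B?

1

A ∖ B is a single connected region.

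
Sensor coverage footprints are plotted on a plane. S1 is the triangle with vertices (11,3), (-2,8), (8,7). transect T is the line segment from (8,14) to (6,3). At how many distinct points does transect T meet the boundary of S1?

The segment meets the boundary at (6.327,4.797), (6.75,7.125).

2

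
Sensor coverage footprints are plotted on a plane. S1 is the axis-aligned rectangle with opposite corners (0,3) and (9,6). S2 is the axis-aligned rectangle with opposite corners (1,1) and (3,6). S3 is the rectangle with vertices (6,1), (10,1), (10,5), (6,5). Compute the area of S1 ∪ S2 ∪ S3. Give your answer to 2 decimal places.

By inclusion–exclusion:
Individual areas: |S1| = 27, |S2| = 10, |S3| = 16.
|S1∩S2|: x∈[1,3], y∈[3,6] → 2·3 = 6.
|S1∩S3|: x∈[6,9], y∈[3,5] → 3·2 = 6.
|S2∩S3| = 0 (no overlap).
|S1∩S2∩S3| = 0.
|S1 ∪ S2 ∪ S3| = 53 − 12 + 0 = 41.00.

41.00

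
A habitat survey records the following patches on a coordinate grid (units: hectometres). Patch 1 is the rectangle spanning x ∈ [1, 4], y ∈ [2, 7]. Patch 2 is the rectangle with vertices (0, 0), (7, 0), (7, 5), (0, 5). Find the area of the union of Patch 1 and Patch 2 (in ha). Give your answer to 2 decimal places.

By inclusion–exclusion:
Individual areas: |Patch 1| = 15, |Patch 2| = 35.
|Patch 1∩Patch 2|: x∈[1,4], y∈[2,5] → 3·3 = 9.
|Patch 1 ∪ Patch 2| = 50 − 9 = 41.00.

41.00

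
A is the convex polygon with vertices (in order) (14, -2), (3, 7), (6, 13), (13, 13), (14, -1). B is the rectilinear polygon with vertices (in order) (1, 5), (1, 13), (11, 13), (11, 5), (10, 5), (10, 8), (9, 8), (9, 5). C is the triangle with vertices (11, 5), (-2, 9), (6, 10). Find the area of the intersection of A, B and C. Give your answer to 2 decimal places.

14.26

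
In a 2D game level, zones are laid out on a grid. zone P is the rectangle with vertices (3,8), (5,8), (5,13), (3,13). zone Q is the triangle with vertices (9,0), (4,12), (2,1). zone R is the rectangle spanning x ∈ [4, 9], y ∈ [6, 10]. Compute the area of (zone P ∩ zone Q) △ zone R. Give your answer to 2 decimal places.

20.32

|zone P ∩ zone Q| = 4.2545.
|(zone P ∩ zone Q) ∩ zone R| = 1.9667.
|(zone P ∩ zone Q) △ zone R| = 4.2545 + 20 − 3.9333 = 20.32.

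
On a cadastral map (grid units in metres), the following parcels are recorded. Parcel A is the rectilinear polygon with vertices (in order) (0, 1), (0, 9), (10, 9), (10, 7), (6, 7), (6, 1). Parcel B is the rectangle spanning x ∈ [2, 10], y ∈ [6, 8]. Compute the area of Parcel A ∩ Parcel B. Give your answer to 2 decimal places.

12.00

The intersection is the polygon with vertices (10,7), (6,7), (6,6), (2,6), (2,8), (10,8).
By the shoelace formula its area is 12.00.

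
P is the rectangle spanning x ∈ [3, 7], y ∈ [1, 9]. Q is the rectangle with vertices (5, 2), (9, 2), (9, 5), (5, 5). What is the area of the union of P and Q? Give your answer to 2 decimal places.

38.00

By inclusion–exclusion:
Individual areas: |P| = 32, |Q| = 12.
|P∩Q|: x∈[5,7], y∈[2,5] → 2·3 = 6.
|P ∪ Q| = 44 − 6 = 38.00.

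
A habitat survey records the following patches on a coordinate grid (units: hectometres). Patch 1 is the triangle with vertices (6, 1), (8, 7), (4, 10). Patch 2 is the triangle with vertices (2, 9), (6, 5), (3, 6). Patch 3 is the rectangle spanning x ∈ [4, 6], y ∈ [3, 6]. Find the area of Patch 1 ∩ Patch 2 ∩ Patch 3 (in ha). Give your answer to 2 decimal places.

The intersection is the polygon with vertices (6,5), (5.04,5.32), (4.889,6), (5,6).
By the shoelace formula its area is 0.36.

0.36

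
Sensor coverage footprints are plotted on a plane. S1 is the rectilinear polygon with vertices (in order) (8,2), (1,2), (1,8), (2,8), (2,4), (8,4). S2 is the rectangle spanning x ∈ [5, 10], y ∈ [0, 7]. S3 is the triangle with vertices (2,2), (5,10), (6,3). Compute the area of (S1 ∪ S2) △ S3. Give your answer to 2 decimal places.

|S1 ∪ S2| = 47.
|(S1 ∪ S2) ∩ S3| = 7.1071.
|(S1 ∪ S2) △ S3| = 47 + 14.5 − 14.2143 = 47.29.

47.29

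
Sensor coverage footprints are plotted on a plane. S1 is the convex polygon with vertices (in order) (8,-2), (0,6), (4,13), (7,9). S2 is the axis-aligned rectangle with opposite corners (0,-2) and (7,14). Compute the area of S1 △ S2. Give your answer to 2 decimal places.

|S1| = 58.5, |S2| = 112, |S1∩S2| = 53.5.
|S1 △ S2| = |S1| + |S2| − 2·|S1∩S2| = 58.5 + 112 − 107 = 63.50.

63.50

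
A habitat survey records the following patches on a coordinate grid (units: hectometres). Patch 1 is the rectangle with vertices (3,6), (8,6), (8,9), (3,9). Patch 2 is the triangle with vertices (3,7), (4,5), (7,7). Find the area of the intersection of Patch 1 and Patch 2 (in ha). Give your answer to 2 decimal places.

3.00

The intersection is the polygon with vertices (3.5,6), (3,7), (7,7), (5.5,6).
By the shoelace formula its area is 3.00.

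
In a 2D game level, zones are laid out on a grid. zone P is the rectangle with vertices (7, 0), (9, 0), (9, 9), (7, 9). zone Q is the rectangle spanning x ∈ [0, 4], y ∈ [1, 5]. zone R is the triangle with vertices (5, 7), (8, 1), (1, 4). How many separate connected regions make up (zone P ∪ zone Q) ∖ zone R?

2

(zone P ∪ zone Q) ∖ zone R splits into 2 disjoint pieces (area 17.2143, area 11.7381).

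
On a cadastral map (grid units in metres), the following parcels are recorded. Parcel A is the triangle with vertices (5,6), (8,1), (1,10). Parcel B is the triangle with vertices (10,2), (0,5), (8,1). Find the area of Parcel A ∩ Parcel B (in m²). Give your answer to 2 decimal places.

0.36

The intersection is the polygon with vertices (8,1), (6.377,3.087), (6.829,2.951).
By the shoelace formula its area is 0.36.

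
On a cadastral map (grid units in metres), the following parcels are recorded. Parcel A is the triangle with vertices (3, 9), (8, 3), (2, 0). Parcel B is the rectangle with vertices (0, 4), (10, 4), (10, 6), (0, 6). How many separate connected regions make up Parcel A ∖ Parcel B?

2

Parcel A ∖ Parcel B splits into 2 disjoint pieces (area 4.25, area 13.6944).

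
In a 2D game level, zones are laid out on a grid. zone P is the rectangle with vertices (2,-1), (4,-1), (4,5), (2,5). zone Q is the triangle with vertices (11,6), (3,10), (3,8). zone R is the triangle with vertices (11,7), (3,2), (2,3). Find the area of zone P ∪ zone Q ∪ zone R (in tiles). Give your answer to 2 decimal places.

By inclusion–exclusion:
Individual areas: |zone P| = 12, |zone Q| = 8, |zone R| = 6.5.
|zone P∩zone Q| = 0.
|zone P∩zone R| = 2.0764.
|zone Q∩zone R| = 0.0636.
|zone P∩zone Q∩zone R| = 0.
|zone P ∪ zone Q ∪ zone R| = 26.5 − 2.14 + 0 = 24.36.

24.36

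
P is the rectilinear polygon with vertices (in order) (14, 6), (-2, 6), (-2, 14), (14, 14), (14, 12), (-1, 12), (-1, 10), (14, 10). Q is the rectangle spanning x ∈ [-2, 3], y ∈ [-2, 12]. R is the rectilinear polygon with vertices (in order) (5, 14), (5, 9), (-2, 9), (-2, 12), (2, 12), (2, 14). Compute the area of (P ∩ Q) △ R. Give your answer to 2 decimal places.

|P ∩ Q| = 22.
|(P ∩ Q) ∩ R| = 7.
|(P ∩ Q) △ R| = 22 + 27 − 14 = 35.00.

35.00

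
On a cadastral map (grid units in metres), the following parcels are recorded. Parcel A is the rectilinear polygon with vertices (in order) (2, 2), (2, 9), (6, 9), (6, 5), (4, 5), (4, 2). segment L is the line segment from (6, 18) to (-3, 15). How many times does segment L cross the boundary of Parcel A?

0

The segment lies entirely outside Parcel A and never meets its boundary.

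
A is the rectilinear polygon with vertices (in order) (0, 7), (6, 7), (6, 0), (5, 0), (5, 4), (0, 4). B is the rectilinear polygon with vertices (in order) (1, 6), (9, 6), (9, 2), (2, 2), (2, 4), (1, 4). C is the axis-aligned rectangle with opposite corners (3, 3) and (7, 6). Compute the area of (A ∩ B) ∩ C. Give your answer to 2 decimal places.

7.00

The region (A ∩ B) ∩ C is the polygon with vertices (5,4), (3,4), (3,6), (6,6), (6,3), (5,3).
By the shoelace formula its area is 7.00.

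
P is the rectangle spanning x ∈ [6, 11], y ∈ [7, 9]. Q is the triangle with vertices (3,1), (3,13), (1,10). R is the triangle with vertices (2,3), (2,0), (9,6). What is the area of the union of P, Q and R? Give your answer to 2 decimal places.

By inclusion–exclusion:
Individual areas: |P| = 10, |Q| = 12, |R| = 10.5.
|P∩Q| = 0.
|P∩R| = 0.
|Q∩R| = 0.5983.
|P∩Q∩R| = 0.
|P ∪ Q ∪ R| = 32.5 − 0.5983 + 0 = 31.90.

31.90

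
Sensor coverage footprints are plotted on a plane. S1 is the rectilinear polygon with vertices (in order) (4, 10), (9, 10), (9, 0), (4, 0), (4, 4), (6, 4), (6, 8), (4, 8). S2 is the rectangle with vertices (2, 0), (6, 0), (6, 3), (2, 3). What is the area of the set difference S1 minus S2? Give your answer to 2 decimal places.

36.00

|S1| = 42, |S1∩S2| = 6.
|S1 ∖ S2| = |S1| − |S1∩S2| = 42 − 6 = 36.00.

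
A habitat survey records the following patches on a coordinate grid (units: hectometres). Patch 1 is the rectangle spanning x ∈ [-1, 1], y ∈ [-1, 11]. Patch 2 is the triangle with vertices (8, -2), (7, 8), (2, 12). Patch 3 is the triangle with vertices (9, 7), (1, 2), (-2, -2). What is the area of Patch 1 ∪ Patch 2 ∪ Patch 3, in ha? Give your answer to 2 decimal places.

52.43

By inclusion–exclusion:
Individual areas: |Patch 1| = 24, |Patch 2| = 23, |Patch 3| = 8.5.
|Patch 1∩Patch 2| = 0.
|Patch 1∩Patch 3| = 2.0404.
|Patch 2∩Patch 3| = 1.0274.
|Patch 1∩Patch 2∩Patch 3| = 0.
|Patch 1 ∪ Patch 2 ∪ Patch 3| = 55.5 − 3.0678 + 0 = 52.43.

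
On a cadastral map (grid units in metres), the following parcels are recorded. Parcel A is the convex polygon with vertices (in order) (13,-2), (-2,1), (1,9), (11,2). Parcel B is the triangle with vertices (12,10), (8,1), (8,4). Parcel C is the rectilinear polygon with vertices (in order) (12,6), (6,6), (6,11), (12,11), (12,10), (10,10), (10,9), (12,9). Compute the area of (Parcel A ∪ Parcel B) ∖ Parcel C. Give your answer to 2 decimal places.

80.21

|Parcel A ∪ Parcel B| = 81.8735.
|(Parcel A ∪ Parcel B) ∩ Parcel C| = 1.6667.
|(Parcel A ∪ Parcel B) ∖ Parcel C| = 81.8735 − 1.6667 = 80.21.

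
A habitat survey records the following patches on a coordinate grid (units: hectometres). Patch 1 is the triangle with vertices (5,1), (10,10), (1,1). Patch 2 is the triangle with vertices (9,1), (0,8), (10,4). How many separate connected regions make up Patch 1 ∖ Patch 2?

2

Patch 1 ∖ Patch 2 splits into 2 disjoint pieces (area 9.6552, area 4.6753).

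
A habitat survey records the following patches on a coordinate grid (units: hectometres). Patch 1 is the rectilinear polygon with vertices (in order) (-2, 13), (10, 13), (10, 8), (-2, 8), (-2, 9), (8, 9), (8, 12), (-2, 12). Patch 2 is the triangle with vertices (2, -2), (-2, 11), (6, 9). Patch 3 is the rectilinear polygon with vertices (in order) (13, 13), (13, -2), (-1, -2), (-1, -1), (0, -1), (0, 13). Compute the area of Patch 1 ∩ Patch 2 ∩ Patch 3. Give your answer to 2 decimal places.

5.82

The intersection is the polygon with vertices (6,9), (5.636,8), (0,8), (0,9).
By the shoelace formula its area is 5.82.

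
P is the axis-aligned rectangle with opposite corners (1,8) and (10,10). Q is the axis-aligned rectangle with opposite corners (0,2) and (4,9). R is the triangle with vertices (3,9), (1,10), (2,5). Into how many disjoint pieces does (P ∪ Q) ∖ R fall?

(P ∪ Q) ∖ R is a single connected region.

1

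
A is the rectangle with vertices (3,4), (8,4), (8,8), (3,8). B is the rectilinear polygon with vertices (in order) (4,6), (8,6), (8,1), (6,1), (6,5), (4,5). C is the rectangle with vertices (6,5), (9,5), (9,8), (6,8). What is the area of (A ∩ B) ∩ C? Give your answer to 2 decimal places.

The region (A ∩ B) ∩ C is the polygon with vertices (8,6), (8,5), (6,5), (6,6).
By the shoelace formula its area is 2.00.

2.00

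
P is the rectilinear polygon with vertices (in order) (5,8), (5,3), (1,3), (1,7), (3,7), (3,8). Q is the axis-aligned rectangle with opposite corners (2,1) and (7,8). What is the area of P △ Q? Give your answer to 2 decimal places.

|P| = 18, |Q| = 35, |P∩Q| = 14.
|P △ Q| = |P| + |Q| − 2·|P∩Q| = 18 + 35 − 28 = 25.00.

25.00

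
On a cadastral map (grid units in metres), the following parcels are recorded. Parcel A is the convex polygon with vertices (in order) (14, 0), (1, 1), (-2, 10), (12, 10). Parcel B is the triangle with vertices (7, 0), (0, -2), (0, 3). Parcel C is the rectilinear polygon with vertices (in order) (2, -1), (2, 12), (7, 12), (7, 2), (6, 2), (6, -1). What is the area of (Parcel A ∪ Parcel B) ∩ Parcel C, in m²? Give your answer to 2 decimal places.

|Parcel A ∪ Parcel B| = 140.5087.
|(Parcel A ∪ Parcel B) ∩ Parcel C| = 51.06.

51.06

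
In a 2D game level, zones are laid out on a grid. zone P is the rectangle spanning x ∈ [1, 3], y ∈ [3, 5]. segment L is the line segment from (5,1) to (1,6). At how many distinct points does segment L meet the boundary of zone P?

The segment meets the boundary at (1.8,5), (3,3.5).

2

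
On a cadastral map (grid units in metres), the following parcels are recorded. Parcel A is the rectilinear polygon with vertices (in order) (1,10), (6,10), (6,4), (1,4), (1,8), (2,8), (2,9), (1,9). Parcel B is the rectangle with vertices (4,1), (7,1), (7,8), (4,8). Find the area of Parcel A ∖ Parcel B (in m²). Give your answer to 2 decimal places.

|Parcel A| = 29, |Parcel A∩Parcel B| = 8.
|Parcel A ∖ Parcel B| = |Parcel A| − |Parcel A∩Parcel B| = 29 − 8 = 21.00.

21.00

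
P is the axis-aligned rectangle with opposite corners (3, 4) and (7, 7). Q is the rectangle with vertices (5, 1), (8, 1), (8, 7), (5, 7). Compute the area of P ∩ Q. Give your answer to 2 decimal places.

|P∩Q|: x∈[5,7], y∈[4,7] → 2·3 = 6.

6.00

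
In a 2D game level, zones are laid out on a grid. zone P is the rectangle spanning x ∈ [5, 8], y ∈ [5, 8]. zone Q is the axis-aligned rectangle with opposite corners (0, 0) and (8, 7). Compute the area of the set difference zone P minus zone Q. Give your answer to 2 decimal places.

3.00

|zone P∩zone Q|: x∈[5,8], y∈[5,7] → 3·2 = 6.
|zone P| = 9.
|zone P ∖ zone Q| = |zone P| − |zone P∩zone Q| = 9 − 6 = 3.00.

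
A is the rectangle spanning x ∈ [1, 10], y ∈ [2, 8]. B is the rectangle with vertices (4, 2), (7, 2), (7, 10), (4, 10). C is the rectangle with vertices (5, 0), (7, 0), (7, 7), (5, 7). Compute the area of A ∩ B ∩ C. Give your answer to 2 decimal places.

10.00

The intersection is the polygon with vertices (7,2), (5,2), (5,7), (7,7).
By the shoelace formula its area is 10.00.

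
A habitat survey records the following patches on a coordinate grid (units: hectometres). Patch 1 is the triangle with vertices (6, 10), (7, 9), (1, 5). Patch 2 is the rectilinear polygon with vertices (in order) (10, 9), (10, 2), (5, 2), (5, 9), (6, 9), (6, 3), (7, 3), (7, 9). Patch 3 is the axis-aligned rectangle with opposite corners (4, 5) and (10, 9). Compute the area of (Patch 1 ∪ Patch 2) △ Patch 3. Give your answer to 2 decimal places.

|Patch 1 ∪ Patch 2| = 33.
|(Patch 1 ∪ Patch 2) ∩ Patch 3| = 17.5.
|(Patch 1 ∪ Patch 2) △ Patch 3| = 33 + 24 − 35 = 22.00.

22.00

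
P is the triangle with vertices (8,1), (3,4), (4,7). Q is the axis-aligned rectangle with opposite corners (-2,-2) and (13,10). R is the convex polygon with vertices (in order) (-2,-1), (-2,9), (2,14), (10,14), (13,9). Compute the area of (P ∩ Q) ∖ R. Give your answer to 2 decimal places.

3.57

|P ∩ Q| = 9.
|(P ∩ Q) ∩ R| = 5.4291.
|(P ∩ Q) ∖ R| = 9 − 5.4291 = 3.57.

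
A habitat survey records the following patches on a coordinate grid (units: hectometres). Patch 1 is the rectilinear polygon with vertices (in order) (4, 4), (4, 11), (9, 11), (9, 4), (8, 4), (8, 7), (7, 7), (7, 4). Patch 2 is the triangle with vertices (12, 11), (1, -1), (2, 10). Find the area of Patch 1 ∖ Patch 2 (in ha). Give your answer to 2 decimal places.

|Patch 1| = 32, |Patch 1∩Patch 2| = 24.9735.
|Patch 1 ∖ Patch 2| = |Patch 1| − |Patch 1∩Patch 2| = 32 − 24.9735 = 7.03.

7.03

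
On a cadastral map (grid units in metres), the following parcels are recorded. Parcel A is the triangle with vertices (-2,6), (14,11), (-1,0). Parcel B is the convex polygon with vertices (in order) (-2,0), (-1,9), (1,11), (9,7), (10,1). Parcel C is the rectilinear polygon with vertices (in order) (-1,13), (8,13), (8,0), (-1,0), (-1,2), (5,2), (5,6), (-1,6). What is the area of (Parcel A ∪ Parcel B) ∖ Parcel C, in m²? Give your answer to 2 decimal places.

|Parcel A ∪ Parcel B| = 104.2495.
|(Parcel A ∪ Parcel B) ∩ Parcel C| = 58.2553.
|(Parcel A ∪ Parcel B) ∖ Parcel C| = 104.2495 − 58.2553 = 45.99.

45.99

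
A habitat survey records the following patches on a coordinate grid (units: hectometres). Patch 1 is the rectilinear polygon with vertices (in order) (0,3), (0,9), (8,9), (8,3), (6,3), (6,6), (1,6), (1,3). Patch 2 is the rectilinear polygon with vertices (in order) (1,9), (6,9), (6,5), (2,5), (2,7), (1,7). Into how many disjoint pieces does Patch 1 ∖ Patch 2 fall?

2

Patch 1 ∖ Patch 2 splits into 2 disjoint pieces (area 7, area 12).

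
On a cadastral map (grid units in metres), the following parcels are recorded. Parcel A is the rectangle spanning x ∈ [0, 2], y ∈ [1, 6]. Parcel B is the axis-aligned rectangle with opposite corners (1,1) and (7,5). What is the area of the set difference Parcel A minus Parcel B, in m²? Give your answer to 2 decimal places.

6.00

|Parcel A∩Parcel B|: x∈[1,2], y∈[1,5] → 1·4 = 4.
|Parcel A| = 10.
|Parcel A ∖ Parcel B| = |Parcel A| − |Parcel A∩Parcel B| = 10 − 4 = 6.00.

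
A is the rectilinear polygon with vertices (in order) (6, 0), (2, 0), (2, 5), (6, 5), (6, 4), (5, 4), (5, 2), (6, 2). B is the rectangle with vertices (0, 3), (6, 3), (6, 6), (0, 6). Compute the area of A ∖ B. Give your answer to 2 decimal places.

11.00

|A| = 18, |A∩B| = 7.
|A ∖ B| = |A| − |A∩B| = 18 − 7 = 11.00.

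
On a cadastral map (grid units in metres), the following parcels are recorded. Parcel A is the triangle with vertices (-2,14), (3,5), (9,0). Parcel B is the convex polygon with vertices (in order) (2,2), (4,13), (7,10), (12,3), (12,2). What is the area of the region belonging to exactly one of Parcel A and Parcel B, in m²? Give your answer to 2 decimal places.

|Parcel A| = 14.5, |Parcel B| = 62, |Parcel A∩Parcel B| = 7.5072.
|Parcel A △ Parcel B| = |Parcel A| + |Parcel B| − 2·|Parcel A∩Parcel B| = 14.5 + 62 − 15.0145 = 61.49.

61.49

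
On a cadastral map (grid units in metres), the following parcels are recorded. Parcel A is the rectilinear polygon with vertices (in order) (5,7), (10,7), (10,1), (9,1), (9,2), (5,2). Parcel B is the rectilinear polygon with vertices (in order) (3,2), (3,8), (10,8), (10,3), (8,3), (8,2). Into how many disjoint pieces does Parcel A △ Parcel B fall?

2

Parcel A △ Parcel B splits into 2 disjoint pieces (area 17, area 3).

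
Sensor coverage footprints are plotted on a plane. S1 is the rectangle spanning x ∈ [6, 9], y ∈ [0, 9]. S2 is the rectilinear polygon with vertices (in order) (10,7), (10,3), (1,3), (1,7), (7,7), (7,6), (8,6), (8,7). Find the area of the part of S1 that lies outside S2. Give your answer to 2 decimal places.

|S1| = 27, |S1∩S2| = 11.
|S1 ∖ S2| = |S1| − |S1∩S2| = 27 − 11 = 16.00.

16.00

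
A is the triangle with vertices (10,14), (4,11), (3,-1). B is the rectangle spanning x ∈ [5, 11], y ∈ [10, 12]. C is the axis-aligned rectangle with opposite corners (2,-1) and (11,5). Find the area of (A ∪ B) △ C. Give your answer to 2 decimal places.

79.75

|A ∪ B| = 39.55.
|(A ∪ B) ∩ C| = 6.9.
|(A ∪ B) △ C| = 39.55 + 54 − 13.8 = 79.75.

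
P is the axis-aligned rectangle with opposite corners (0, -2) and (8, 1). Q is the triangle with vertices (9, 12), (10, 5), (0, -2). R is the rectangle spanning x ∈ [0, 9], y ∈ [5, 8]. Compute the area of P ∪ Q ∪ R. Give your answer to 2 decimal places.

75.36

By inclusion–exclusion:
Individual areas: |P| = 24, |Q| = 38.5, |R| = 27.
|P∩Q| = 3.5357.
|P∩R| = 0 (no overlap).
|Q∩R| = 10.6071.
|P∩Q∩R| = 0.
|P ∪ Q ∪ R| = 89.5 − 14.1429 + 0 = 75.36.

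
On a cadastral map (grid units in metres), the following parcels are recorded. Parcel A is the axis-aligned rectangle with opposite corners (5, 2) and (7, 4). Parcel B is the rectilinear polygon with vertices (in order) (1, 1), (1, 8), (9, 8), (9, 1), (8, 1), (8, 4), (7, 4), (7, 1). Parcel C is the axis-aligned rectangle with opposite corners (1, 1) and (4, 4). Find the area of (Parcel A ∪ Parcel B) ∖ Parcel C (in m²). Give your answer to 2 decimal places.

44.00

|Parcel A ∪ Parcel B| = 53.
|(Parcel A ∪ Parcel B) ∩ Parcel C| = 9.
|(Parcel A ∪ Parcel B) ∖ Parcel C| = 53 − 9 = 44.00.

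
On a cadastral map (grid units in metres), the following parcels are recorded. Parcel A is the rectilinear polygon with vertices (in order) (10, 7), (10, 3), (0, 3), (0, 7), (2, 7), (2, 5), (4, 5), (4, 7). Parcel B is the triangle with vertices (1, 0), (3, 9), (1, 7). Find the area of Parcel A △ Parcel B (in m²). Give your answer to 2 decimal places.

35.44

|Parcel A| = 36, |Parcel B| = 7, |Parcel A∩Parcel B| = 3.7778.
|Parcel A △ Parcel B| = |Parcel A| + |Parcel B| − 2·|Parcel A∩Parcel B| = 36 + 7 − 7.5556 = 35.44.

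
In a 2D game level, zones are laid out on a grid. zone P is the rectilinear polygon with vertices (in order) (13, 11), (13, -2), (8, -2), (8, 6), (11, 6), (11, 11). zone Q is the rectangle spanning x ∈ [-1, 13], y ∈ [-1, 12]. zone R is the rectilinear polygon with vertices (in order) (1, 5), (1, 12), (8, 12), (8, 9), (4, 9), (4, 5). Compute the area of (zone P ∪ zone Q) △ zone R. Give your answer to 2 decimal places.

|zone P ∪ zone Q| = 187.
|(zone P ∪ zone Q) ∩ zone R| = 33.
|(zone P ∪ zone Q) △ zone R| = 187 + 33 − 66 = 154.00.

154.00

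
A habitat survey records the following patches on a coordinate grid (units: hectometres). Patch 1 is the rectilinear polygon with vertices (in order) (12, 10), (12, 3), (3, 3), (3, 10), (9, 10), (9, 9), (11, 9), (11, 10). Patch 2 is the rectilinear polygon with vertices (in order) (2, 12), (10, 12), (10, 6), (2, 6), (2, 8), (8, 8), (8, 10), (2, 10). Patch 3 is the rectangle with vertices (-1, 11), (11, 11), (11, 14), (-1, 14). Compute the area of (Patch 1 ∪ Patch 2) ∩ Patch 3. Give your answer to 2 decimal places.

The region (Patch 1 ∪ Patch 2) ∩ Patch 3 is the polygon with vertices (2,12), (10,12), (10,11), (2,11).
By the shoelace formula its area is 8.00.

8.00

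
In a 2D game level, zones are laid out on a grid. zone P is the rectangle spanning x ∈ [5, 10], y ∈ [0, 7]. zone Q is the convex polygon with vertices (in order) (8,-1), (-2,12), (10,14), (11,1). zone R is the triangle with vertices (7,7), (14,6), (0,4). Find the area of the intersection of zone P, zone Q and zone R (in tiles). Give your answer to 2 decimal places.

8.14

The intersection is the polygon with vertices (10,5.429), (5,4.714), (5,6.143), (7,7), (10,6.571).
By the shoelace formula its area is 8.14.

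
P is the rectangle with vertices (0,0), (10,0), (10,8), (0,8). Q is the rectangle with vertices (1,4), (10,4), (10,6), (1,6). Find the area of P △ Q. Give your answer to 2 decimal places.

62.00

|P∩Q|: x∈[1,10], y∈[4,6] → 9·2 = 18.
|P △ Q| = |P| + |Q| − 2·|P∩Q| = 80 + 18 − 36 = 62.00.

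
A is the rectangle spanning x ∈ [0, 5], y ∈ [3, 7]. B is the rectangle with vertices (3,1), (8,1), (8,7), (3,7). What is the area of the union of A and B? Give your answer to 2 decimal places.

42.00

By inclusion–exclusion:
Individual areas: |A| = 20, |B| = 30.
|A∩B|: x∈[3,5], y∈[3,7] → 2·4 = 8.
|A ∪ B| = 50 − 8 = 42.00.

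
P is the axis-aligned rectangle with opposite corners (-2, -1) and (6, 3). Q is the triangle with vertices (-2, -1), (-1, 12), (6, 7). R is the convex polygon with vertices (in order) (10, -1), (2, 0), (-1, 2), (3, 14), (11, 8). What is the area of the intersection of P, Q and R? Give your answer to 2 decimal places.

3.13

The intersection is the polygon with vertices (0.2,1.2), (-1,2), (-0.667,3), (2,3).
By the shoelace formula its area is 3.13.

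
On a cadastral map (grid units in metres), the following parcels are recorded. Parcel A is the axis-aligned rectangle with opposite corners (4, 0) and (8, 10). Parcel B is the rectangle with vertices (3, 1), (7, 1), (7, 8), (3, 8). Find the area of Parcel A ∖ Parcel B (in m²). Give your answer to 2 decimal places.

|Parcel A∩Parcel B|: x∈[4,7], y∈[1,8] → 3·7 = 21.
|Parcel A| = 40.
|Parcel A ∖ Parcel B| = |Parcel A| − |Parcel A∩Parcel B| = 40 − 21 = 19.00.

19.00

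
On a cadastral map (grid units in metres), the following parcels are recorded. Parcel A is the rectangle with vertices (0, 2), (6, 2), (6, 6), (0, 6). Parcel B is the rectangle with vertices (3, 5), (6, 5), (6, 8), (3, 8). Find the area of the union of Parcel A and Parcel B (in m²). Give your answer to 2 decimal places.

30.00

By inclusion–exclusion:
Individual areas: |Parcel A| = 24, |Parcel B| = 9.
|Parcel A∩Parcel B|: x∈[3,6], y∈[5,6] → 3·1 = 3.
|Parcel A ∪ Parcel B| = 33 − 3 = 30.00.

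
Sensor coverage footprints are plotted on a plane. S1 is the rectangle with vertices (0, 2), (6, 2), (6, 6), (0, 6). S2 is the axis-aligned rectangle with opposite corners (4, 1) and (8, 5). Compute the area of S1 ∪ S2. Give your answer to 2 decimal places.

By inclusion–exclusion:
Individual areas: |S1| = 24, |S2| = 16.
|S1∩S2|: x∈[4,6], y∈[2,5] → 2·3 = 6.
|S1 ∪ S2| = 40 − 6 = 34.00.

34.00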